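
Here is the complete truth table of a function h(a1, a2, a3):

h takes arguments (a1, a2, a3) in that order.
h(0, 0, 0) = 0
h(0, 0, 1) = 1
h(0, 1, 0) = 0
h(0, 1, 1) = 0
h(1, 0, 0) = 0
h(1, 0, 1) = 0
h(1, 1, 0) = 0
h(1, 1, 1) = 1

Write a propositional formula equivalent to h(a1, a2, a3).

The 1-rows are (0,0,1), (1,1,1). Each contributes one minterm — ¬a1·¬a2·a3; a1·a2·a3 — and their disjunction is a sum-of-products form of h.

h(a1, a2, a3) = ((a1' · a2') · a3) + ((a1 · a2) · a3)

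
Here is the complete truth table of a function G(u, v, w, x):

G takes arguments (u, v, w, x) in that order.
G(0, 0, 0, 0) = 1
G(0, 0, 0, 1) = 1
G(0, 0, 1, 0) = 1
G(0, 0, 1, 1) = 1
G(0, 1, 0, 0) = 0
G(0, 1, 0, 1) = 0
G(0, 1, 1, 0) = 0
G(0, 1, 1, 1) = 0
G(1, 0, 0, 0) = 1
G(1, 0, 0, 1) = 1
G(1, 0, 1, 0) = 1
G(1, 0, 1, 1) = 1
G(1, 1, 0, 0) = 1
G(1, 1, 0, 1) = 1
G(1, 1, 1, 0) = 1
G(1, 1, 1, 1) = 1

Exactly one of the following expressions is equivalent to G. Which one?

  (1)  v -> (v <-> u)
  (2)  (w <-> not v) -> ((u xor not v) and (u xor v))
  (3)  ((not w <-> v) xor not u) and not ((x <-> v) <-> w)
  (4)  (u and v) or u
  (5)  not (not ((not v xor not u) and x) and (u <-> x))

1

(2) fails at (0,0,1,0): the formula yields 0, G is 1.
(3) fails at (0,0,0,1): the formula yields 0, G is 1.
(4) fails at (0,0,0,0): the formula yields 0, G is 1.
(5) fails at (0,0,0,0): the formula yields 0, G is 1.
That leaves (1). Evaluating it on every row reproduces the table of G exactly.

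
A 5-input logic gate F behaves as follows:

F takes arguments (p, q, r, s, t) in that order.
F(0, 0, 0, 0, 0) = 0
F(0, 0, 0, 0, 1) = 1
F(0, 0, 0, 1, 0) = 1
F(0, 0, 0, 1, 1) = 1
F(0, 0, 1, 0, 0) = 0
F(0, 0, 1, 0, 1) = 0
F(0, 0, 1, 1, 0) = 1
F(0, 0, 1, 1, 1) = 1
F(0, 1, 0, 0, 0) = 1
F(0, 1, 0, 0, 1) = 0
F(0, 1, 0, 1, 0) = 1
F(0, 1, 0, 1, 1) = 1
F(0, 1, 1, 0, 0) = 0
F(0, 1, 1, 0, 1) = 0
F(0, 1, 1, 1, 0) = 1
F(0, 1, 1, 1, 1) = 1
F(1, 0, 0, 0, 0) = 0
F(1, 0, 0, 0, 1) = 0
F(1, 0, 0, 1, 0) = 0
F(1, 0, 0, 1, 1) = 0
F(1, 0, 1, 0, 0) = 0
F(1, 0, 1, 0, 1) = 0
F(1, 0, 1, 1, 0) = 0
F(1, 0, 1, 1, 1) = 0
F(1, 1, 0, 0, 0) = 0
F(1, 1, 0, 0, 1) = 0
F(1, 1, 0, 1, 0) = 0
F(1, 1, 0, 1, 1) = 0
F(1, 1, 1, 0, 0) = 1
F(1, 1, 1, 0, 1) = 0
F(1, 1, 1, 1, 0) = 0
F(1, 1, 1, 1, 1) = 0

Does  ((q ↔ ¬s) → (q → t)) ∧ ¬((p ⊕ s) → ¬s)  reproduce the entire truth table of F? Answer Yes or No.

No

Test each input against both F and the formula:
  p=0, q=0, r=0, s=0, t=0: formula gives 0, F = 0 ✓
  p=0, q=0, r=0, s=0, t=1: formula gives 0, but F = 1 ✗
Row (0,0,0,0,1) is a counterexample, so the formula is not equivalent to F.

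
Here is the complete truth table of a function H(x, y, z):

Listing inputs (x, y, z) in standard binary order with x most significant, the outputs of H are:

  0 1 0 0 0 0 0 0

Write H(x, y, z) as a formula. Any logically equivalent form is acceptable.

H(x, y, z) = (x' · y') · z

H is 1 on exactly one input, (0,0,1), whose minterm is ¬x·¬y·z. So H is just that conjunction.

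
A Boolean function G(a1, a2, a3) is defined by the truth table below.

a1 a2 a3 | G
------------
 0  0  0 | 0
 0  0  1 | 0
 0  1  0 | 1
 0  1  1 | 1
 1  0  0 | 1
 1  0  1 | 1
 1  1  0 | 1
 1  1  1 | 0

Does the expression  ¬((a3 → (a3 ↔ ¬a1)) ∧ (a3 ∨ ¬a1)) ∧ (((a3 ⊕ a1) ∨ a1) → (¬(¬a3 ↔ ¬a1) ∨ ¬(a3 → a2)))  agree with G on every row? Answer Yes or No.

No

Test each input against both G and the formula:
  a1=0, a2=0, a3=0: formula gives 0, G = 0 ✓
  a1=0, a2=0, a3=1: formula gives 0, G = 0 ✓
  a1=0, a2=1, a3=0: formula gives 0, but G = 1 ✗
Since they disagree at (0,1,0), the expression is not a correct formula for G.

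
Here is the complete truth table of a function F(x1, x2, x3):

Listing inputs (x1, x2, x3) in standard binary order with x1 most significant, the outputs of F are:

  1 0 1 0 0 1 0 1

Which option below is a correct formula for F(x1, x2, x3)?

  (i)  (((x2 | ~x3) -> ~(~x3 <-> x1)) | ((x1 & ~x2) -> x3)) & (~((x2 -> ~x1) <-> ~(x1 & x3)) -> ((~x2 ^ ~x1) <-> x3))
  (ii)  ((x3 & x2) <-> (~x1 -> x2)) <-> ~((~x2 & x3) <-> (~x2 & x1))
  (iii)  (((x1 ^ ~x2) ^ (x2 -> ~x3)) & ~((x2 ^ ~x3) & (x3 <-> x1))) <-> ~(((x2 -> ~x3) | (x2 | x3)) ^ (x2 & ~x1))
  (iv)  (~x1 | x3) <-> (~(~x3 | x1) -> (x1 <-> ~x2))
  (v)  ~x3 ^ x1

v

(i): at (0,0,1) it gives 1, but F = 0 — eliminated.
(ii): at (0,0,0) it gives 0, but F = 1 — eliminated.
(iii): at (0,0,1) it gives 1, but F = 0 — eliminated.
(iv): at (0,1,1) it gives 1, but F = 0 — eliminated.
That leaves (v). Evaluating it on every row reproduces the table of F exactly.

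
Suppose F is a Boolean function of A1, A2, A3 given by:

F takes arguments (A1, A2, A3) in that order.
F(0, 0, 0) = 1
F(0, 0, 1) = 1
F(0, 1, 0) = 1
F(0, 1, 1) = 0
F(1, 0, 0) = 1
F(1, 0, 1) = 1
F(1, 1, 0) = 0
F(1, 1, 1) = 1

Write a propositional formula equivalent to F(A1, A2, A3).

F is 0 on only 2 rows — (0,1,1), (1,1,0). Writing each as a minterm (¬A1·A2·A3, A1·A2·¬A3) and OR-ing them characterizes exactly where F=0, so F is the negation of that disjunction.

F(A1, A2, A3) = ~(((~A1 & A2) & A3) | ((A1 & A2) & ~A3))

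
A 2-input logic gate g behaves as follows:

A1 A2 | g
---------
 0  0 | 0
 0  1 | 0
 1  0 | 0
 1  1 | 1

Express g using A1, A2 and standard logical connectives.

The output is 1 only when every input is 1 — the AND of all inputs.

g(A1, A2) = A1 ∧ A2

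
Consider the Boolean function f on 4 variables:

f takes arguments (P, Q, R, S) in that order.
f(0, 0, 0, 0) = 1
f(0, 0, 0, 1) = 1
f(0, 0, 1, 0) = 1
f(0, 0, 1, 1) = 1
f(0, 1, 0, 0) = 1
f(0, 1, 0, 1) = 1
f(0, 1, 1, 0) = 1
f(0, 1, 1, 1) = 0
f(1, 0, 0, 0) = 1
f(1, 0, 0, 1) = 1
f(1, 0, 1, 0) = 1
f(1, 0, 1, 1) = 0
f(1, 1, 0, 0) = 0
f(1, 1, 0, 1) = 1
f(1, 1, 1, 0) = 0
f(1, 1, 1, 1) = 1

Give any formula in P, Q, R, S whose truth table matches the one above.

f(P, Q, R, S) = ~((((((~P & Q) & R) & S) | (((P & ~Q) & R) & S)) | (((P & Q) & ~R) & ~S)) | (((P & Q) & R) & ~S))

The 0-rows are (0,1,1,1), (1,0,1,1), (1,1,0,0), (1,1,1,0). Take each as a conjunction (¬P·Q·R·S, P·¬Q·R·S, P·Q·¬R·¬S, P·Q·R·¬S), form their disjunction, and complement — that gives a formula that is 1 everywhere f is.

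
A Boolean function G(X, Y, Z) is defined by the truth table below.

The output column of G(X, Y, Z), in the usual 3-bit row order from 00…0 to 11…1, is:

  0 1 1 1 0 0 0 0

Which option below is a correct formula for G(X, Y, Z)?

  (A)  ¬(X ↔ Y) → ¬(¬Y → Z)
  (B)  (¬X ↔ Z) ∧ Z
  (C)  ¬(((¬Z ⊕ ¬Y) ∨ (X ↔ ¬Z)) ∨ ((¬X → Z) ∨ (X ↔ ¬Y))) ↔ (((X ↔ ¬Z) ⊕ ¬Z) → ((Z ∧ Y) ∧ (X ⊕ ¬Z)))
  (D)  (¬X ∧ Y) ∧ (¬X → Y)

C

(A): at (0,0,0) it gives 1, but G = 0 — eliminated.
(B): at (0,1,0) it gives 0, but G = 1 — eliminated.
(D): at (0,0,1) it gives 0, but G = 1 — eliminated.
That leaves (C). Evaluating it on every row reproduces the table of G exactly.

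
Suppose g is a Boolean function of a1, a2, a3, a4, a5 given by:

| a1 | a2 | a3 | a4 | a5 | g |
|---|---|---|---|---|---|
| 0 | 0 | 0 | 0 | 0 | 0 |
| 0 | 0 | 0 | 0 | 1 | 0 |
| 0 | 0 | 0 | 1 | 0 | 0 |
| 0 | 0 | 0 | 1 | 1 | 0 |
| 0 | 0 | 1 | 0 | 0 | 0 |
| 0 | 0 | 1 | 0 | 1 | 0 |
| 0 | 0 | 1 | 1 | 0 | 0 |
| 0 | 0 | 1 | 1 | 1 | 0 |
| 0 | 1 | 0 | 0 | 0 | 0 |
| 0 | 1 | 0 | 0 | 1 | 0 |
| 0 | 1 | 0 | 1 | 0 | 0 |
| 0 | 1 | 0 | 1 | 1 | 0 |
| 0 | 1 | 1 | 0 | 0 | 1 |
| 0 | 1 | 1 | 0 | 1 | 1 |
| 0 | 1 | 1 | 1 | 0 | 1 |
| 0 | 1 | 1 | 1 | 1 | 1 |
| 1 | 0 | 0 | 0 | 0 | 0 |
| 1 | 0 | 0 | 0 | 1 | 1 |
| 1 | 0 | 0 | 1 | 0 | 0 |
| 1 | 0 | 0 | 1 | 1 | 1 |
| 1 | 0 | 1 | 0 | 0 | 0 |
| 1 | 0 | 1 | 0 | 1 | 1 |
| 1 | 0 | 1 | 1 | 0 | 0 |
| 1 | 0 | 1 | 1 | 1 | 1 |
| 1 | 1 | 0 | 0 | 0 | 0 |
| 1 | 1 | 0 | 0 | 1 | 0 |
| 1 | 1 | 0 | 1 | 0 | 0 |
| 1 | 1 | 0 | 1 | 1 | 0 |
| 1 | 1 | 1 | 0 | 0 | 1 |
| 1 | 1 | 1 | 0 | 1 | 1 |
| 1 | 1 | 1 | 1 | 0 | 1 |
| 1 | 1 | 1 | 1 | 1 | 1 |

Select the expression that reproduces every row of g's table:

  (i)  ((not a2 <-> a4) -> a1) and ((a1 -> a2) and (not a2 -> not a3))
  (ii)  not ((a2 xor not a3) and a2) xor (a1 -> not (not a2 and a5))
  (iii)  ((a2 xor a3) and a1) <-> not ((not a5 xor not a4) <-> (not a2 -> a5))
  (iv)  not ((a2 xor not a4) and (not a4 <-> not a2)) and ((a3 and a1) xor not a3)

(i) fails at (0,0,0,0,0): the formula yields 1, g is 0.
(iii) fails at (0,0,0,0,0): the formula yields 1, g is 0.
(iv) fails at (0,0,0,1,0): the formula yields 1, g is 0.
Only (ii) survives; checking it on all 32 rows confirms it matches g.

ii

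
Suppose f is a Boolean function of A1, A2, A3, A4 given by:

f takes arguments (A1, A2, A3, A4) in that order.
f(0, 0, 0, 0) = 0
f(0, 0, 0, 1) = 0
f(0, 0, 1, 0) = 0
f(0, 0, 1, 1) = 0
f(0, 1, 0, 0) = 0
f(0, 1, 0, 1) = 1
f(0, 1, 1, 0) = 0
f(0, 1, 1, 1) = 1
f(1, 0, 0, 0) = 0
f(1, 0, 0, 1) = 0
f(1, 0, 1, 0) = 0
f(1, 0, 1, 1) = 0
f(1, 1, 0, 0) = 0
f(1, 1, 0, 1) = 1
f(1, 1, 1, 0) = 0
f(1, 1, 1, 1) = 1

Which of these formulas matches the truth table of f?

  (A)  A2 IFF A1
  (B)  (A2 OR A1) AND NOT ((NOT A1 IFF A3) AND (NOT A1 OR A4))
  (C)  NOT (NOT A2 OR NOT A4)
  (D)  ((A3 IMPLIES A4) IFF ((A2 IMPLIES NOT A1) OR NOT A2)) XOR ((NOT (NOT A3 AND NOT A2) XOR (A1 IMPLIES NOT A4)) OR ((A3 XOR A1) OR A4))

C

(A): at (0,0,0,0) it gives 1, but f = 0 — eliminated.
(B): at (0,1,0,0) it gives 1, but f = 0 — eliminated.
(D): at (0,0,1,0) it gives 1, but f = 0 — eliminated.
Only (C) survives; checking it on all 16 rows confirms it matches f.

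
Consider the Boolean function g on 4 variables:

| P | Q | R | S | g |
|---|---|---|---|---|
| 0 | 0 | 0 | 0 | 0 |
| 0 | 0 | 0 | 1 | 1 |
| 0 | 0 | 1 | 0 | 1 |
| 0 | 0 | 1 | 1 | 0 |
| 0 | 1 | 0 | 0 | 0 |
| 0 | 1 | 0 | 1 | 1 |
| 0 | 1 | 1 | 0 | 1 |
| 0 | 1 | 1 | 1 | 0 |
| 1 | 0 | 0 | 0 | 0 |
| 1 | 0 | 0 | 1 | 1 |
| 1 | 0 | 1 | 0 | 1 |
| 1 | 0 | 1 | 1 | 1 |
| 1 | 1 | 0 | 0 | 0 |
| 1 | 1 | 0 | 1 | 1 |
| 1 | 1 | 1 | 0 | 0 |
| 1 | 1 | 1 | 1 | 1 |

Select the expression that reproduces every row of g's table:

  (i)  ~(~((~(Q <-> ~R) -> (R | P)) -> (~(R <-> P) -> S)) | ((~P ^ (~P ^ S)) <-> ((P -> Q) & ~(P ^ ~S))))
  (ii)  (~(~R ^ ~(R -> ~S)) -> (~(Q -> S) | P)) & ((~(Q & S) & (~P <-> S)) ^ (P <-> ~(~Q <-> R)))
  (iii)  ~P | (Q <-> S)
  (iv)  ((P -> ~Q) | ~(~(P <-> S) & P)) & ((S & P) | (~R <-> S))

iv

(i) fails at (0,0,0,1): the formula yields 0, g is 1.
(ii) fails at (0,0,1,0): the formula yields 0, g is 1.
(iii) fails at (0,0,0,0): the formula yields 1, g is 0.
(iv) is the remaining candidate, and it agrees with g on all 16 inputs.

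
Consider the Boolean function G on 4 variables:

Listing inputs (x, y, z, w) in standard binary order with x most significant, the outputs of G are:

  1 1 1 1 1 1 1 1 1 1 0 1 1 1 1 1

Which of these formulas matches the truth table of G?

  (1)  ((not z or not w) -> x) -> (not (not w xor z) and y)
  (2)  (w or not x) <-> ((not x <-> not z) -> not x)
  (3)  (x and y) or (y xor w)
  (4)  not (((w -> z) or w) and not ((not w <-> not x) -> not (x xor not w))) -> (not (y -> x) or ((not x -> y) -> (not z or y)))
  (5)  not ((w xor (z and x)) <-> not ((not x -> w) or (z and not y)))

(1) fails at (0,0,1,1): the formula yields 0, G is 1.
(2) fails at (1,0,0,0): the formula yields 0, G is 1.
(3) fails at (0,0,0,0): the formula yields 0, G is 1.
(5) fails at (0,0,1,0): the formula yields 0, G is 1.
Only (4) survives; checking it on all 16 rows confirms it matches G.

4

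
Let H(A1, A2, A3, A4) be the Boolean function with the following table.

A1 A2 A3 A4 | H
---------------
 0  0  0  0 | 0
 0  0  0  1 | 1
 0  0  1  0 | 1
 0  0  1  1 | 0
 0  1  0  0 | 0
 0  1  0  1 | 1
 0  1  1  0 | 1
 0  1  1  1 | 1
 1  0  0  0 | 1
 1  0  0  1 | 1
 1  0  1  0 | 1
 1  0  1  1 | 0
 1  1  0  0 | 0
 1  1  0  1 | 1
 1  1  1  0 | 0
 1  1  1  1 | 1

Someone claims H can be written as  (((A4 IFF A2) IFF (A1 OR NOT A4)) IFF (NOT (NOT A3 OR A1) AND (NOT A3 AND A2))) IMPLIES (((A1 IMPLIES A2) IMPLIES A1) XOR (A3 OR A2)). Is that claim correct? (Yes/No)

No

Test each input against both H and the formula:
  A1=0, A2=0, A3=0, A4=0: formula gives 1, but H = 0 ✗
Row (0,0,0,0) is a counterexample, so the formula is not equivalent to H.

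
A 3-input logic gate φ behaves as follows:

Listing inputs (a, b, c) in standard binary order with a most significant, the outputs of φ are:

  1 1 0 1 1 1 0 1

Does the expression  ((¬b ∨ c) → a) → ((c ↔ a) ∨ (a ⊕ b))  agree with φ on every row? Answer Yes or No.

No

Check the formula against φ row by row:
  a=0, b=0, c=0: formula gives 1, φ = 1 ✓
  a=0, b=0, c=1: formula gives 1, φ = 1 ✓
  a=0, b=1, c=0: formula gives 1, but φ = 0 ✗
Row (0,1,0) is a counterexample, so the formula is not equivalent to φ.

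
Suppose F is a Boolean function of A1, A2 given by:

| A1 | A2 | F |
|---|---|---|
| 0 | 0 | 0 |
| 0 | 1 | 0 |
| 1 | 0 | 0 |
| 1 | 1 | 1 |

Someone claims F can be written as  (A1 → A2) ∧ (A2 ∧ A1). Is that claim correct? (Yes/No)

Yes

Test each input against both F and the formula:
  A1=0, A2=0: formula gives 0, F = 0 ✓
  A1=0, A2=1: formula gives 0, F = 0 ✓
  A1=1, A2=0: formula gives 0, F = 0 ✓
  A1=1, A2=1: formula gives 1, F = 1 ✓
No disagreement on any input; they are logically equivalent.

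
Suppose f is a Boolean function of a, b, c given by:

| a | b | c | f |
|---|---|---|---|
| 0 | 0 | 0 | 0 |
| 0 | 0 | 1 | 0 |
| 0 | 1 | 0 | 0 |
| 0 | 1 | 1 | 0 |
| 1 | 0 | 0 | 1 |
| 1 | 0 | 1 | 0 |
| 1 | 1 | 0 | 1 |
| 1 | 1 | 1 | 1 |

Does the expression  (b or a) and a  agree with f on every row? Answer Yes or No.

No

Evaluate (b or a) and a on each row and compare to f:
  a=0, b=0, c=0: formula gives 0, f = 0 ✓
  a=0, b=0, c=1: formula gives 0, f = 0 ✓
  a=0, b=1, c=0: formula gives 0, f = 0 ✓
  a=0, b=1, c=1: formula gives 0, f = 0 ✓
  a=1, b=0, c=0: formula gives 1, f = 1 ✓
  a=1, b=0, c=1: formula gives 1, but f = 0 ✗
Row (1,0,1) is a counterexample, so the formula is not equivalent to f.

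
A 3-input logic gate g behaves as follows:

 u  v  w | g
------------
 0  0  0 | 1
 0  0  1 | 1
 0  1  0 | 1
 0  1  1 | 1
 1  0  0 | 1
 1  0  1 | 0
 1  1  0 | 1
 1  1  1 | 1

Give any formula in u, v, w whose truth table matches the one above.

Only row (1,0,1) gives 0. So g is 1 everywhere except there — the complement of the minterm u·¬v·w.

g(u, v, w) = ¬((u ∧ ¬v) ∧ w)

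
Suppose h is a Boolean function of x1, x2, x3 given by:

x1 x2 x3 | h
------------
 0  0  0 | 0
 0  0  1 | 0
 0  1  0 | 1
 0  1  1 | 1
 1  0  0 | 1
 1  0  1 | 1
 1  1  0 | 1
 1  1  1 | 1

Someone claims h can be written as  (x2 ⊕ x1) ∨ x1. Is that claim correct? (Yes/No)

Check the formula against h row by row:
  x1=0, x2=0, x3=0: formula gives 0, h = 0 ✓
  x1=0, x2=0, x3=1: formula gives 0, h = 0 ✓
  x1=0, x2=1, x3=0: formula gives 1, h = 1 ✓
  x1=0, x2=1, x3=1: formula gives 1, h = 1 ✓
  x1=1, x2=0, x3=0: formula gives 1, h = 1 ✓
  …and likewise for the remaining 3 rows.
Every row agrees, so the formula is equivalent.

Yes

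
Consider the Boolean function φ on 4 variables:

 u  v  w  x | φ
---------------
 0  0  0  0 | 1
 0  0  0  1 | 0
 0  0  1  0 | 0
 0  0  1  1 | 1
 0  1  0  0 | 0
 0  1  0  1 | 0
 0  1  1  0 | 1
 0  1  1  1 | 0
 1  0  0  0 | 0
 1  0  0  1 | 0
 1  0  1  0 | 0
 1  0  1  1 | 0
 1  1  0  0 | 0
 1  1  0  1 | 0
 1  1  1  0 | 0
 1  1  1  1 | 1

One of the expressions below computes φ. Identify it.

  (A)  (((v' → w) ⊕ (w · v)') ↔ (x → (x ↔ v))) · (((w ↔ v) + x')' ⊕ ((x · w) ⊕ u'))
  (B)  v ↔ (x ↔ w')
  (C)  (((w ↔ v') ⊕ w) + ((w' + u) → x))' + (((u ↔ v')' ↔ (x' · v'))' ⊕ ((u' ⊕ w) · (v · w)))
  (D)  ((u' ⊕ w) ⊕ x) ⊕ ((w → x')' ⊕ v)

(B) fails at (0,1,0,1): the formula yields 1, φ is 0.
(C) fails at (0,0,0,1): the formula yields 1, φ is 0.
(D) fails at (0,0,1,1): the formula yields 0, φ is 1.
(A) is the remaining candidate, and it agrees with φ on all 16 inputs.

A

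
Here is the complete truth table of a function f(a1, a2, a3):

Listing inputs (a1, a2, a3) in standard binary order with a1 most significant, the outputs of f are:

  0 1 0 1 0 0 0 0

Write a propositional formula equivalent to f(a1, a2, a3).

f=1 on 2 inputs: (0,0,1), (0,1,1). Reading each as a conjunction of literals (¬a1·¬a2·a3, ¬a1·a2·a3) and taking the OR gives the canonical DNF.

f(a1, a2, a3) = ((NOT a1 AND NOT a2) AND a3) OR ((NOT a1 AND a2) AND a3)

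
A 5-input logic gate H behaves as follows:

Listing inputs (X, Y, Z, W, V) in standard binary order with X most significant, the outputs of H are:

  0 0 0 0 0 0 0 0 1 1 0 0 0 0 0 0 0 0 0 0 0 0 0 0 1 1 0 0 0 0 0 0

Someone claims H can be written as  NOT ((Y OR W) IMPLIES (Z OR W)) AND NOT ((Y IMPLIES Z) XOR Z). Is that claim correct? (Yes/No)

Evaluate NOT ((Y OR W) IMPLIES (Z OR W)) AND NOT ((Y IMPLIES Z) XOR Z) on each row and compare to H:
  X=0, Y=0, Z=0, W=0, V=0: formula gives 0, H = 0 ✓
  X=0, Y=0, Z=0, W=0, V=1: formula gives 0, H = 0 ✓
  X=0, Y=0, Z=0, W=1, V=0: formula gives 0, H = 0 ✓
  X=0, Y=0, Z=0, W=1, V=1: formula gives 0, H = 0 ✓
  … (the remaining 28 rows also agree.)
All 32 rows match — the expression computes H exactly.

Yes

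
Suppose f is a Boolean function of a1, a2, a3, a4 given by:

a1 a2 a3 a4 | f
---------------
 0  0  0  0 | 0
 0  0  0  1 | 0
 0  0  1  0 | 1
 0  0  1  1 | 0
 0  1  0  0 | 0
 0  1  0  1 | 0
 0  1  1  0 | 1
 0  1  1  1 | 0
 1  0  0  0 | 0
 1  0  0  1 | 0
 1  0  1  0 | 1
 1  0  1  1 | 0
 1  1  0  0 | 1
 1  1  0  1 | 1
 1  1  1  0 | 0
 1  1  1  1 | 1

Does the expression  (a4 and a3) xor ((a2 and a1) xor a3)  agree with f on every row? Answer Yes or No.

Yes

Test each input against both f and the formula:
  a1=0, a2=0, a3=0, a4=0: formula gives 0, f = 0 ✓
  a1=0, a2=0, a3=0, a4=1: formula gives 0, f = 0 ✓
  a1=0, a2=0, a3=1, a4=0: formula gives 1, f = 1 ✓
  a1=0, a2=0, a3=1, a4=1: formula gives 0, f = 0 ✓
  … (the remaining 12 rows also agree.)
Every row agrees, so the formula is equivalent.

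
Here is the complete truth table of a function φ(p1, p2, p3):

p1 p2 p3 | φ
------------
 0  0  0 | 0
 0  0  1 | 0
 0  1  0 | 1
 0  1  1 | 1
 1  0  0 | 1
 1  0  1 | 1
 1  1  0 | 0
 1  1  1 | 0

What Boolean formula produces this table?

The 1-rows are (0,1,0), (0,1,1), (1,0,0), (1,0,1). Each contributes one minterm — ¬p1·p2·¬p3; ¬p1·p2·p3; p1·¬p2·¬p3; p1·¬p2·p3 — and their disjunction is a sum-of-products form of φ.

φ(p1, p2, p3) = ((((¬p1 ∧ p2) ∧ ¬p3) ∨ ((¬p1 ∧ p2) ∧ p3)) ∨ ((p1 ∧ ¬p2) ∧ ¬p3)) ∨ ((p1 ∧ ¬p2) ∧ p3)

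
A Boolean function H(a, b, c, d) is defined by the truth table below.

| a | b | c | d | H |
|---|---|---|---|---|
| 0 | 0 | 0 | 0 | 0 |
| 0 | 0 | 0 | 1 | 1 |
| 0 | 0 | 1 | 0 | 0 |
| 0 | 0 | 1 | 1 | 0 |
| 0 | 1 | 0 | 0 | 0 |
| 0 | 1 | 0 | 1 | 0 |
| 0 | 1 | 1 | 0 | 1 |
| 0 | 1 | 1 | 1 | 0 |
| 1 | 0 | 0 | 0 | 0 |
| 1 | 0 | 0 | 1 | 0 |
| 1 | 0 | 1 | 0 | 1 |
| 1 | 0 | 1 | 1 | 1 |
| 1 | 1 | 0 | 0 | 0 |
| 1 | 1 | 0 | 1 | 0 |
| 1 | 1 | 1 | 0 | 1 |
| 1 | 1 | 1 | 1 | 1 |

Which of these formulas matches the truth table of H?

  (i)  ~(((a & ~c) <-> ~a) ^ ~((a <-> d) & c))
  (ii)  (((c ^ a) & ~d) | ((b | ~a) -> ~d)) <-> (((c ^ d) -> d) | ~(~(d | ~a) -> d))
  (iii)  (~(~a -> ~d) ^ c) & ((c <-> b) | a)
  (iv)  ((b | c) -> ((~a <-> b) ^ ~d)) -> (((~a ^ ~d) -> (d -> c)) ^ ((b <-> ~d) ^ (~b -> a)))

(i) fails at (0,0,0,1): the formula yields 0, H is 1.
(ii) fails at (0,0,0,0): the formula yields 1, H is 0.
(iv) fails at (0,0,0,0): the formula yields 1, H is 0.
That leaves (iii). Evaluating it on every row reproduces the table of H exactly.

iii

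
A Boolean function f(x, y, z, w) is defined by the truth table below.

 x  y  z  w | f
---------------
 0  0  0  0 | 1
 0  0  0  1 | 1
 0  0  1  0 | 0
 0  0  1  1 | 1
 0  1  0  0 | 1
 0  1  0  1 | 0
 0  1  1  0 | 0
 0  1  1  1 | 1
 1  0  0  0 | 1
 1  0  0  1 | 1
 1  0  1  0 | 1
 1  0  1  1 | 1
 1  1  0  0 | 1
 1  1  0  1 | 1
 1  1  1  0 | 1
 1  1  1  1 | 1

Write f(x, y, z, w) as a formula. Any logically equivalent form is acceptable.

The 0-rows are (0,0,1,0), (0,1,0,1), (0,1,1,0). Take each as a conjunction (¬x·¬y·z·¬w, ¬x·y·¬z·w, ¬x·y·z·¬w), form their disjunction, and complement — that gives a formula that is 1 everywhere f is.

f(x, y, z, w) = not (((((not x and not y) and z) and not w) or (((not x and y) and not z) and w)) or (((not x and y) and z) and not w))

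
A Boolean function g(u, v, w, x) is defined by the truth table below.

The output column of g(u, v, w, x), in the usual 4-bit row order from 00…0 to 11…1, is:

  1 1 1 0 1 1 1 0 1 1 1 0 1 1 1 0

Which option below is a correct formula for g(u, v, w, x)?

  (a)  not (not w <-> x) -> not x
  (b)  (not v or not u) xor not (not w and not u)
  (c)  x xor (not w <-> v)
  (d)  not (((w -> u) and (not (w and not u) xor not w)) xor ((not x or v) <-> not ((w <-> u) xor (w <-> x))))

a

(b) fails at (0,0,1,0): the formula yields 0, g is 1.
(c) fails at (0,0,0,0): the formula yields 0, g is 1.
(d) fails at (0,0,0,0): the formula yields 0, g is 1.
That leaves (a). Evaluating it on every row reproduces the table of g exactly.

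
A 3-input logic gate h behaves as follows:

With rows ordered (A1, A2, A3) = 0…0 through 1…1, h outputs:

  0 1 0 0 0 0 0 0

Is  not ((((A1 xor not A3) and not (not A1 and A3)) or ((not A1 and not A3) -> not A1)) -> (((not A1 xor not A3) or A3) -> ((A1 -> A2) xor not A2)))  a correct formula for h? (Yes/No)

Test each input against both h and the formula:
  A1=0, A2=0, A3=0: formula gives 0, h = 0 ✓
  A1=0, A2=0, A3=1: formula gives 1, h = 1 ✓
  A1=0, A2=1, A3=0: formula gives 0, h = 0 ✓
  A1=0, A2=1, A3=1: formula gives 0, h = 0 ✓
  A1=1, A2=0, A3=0: formula gives 0, h = 0 ✓
  … (the remaining 3 rows also agree.)
No disagreement on any input; they are logically equivalent.

Yes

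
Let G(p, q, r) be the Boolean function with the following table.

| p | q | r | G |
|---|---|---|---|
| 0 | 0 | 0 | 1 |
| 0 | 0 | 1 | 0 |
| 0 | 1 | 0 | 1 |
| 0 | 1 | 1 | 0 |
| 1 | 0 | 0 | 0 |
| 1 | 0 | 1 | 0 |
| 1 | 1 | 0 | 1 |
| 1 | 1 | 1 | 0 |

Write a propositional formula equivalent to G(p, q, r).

G(p, q, r) = (((~p & ~q) & ~r) | ((~p & q) & ~r)) | ((p & q) & ~r)

The 1-rows are (0,0,0), (0,1,0), (1,1,0). Each contributes one minterm — ¬p·¬q·¬r; ¬p·q·¬r; p·q·¬r — and their disjunction is a sum-of-products form of G.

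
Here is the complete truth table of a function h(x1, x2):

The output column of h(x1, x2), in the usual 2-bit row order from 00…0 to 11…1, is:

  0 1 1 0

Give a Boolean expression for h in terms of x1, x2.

h(x1, x2) = x1 ⊕ x2

The output is 1 exactly when an odd number of inputs are 1 — the 2-way XOR (parity).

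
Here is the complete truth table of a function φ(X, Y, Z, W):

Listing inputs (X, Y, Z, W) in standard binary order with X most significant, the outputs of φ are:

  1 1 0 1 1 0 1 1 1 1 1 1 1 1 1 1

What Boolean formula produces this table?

The 0-rows are (0,0,1,0), (0,1,0,1). Take each as a conjunction (¬X·¬Y·Z·¬W, ¬X·Y·¬Z·W), form their disjunction, and complement — that gives a formula that is 1 everywhere φ is.

φ(X, Y, Z, W) = ((((X' · Y') · Z) · W') + (((X' · Y) · Z') · W))'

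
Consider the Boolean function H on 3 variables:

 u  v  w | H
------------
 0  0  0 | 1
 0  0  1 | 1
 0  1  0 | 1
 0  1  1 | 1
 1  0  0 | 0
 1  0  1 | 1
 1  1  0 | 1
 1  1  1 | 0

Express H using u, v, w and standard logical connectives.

H is 0 on only 2 rows — (1,0,0), (1,1,1). Writing each as a minterm (u·¬v·¬w, u·v·w) and OR-ing them characterizes exactly where H=0, so H is the negation of that disjunction.

H(u, v, w) = ~(((u & ~v) & ~w) | ((u & v) & w))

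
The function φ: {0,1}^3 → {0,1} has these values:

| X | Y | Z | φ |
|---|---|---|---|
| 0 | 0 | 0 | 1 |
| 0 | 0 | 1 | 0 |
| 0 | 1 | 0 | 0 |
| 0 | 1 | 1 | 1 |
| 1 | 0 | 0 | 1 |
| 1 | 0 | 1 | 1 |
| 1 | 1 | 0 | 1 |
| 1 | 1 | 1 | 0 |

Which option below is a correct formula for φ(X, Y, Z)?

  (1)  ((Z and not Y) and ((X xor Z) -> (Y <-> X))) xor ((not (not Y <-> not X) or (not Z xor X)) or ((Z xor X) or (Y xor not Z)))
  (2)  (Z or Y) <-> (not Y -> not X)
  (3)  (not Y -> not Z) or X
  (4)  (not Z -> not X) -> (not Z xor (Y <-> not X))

(1) disagrees with φ on (0,1,0) (formula → 1, table → 0); rule it out.
(2) disagrees with φ on (0,0,0) (formula → 0, table → 1); rule it out.
(3) disagrees with φ on (0,1,0) (formula → 1, table → 0); rule it out.
(4) is the remaining candidate, and it agrees with φ on all 8 inputs.

4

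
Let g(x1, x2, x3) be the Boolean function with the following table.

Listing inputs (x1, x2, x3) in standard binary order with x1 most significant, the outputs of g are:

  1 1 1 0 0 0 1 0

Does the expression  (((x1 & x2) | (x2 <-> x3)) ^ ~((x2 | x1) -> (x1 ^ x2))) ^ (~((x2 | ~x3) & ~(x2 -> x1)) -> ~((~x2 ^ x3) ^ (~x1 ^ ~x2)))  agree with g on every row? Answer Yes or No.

Check the formula against g row by row:
  x1=0, x2=0, x3=0: formula gives 1, g = 1 ✓
  x1=0, x2=0, x3=1: formula gives 1, g = 1 ✓
  x1=0, x2=1, x3=0: formula gives 1, g = 1 ✓
  x1=0, x2=1, x3=1: formula gives 0, g = 0 ✓
  x1=1, x2=0, x3=0: formula gives 0, g = 0 ✓
  …and likewise for the remaining 3 rows.
No disagreement on any input; they are logically equivalent.

Yes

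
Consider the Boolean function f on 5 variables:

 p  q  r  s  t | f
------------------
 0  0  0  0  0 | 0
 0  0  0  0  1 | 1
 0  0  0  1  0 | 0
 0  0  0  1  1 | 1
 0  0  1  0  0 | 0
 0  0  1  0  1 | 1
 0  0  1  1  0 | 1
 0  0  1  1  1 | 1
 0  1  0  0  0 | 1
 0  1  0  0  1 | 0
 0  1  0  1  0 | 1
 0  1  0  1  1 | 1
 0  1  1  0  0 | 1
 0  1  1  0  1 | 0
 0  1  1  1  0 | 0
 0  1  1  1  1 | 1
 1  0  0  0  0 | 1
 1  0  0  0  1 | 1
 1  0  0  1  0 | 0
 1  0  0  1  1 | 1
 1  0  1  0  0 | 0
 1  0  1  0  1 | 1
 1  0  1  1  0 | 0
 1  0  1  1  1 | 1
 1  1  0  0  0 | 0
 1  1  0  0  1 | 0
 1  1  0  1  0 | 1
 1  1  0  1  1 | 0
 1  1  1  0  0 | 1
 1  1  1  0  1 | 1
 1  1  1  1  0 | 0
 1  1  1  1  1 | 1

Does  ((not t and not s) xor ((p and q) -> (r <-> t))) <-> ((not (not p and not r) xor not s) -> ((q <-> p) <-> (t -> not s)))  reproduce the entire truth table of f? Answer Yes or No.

No

Test each input against both f and the formula:
  p=0, q=0, r=0, s=0, t=0: formula gives 0, f = 0 ✓
  p=0, q=0, r=0, s=0, t=1: formula gives 1, f = 1 ✓
  p=0, q=0, r=0, s=1, t=0: formula gives 1, but f = 0 ✗
Row (0,0,0,1,0) is a counterexample, so the formula is not equivalent to f.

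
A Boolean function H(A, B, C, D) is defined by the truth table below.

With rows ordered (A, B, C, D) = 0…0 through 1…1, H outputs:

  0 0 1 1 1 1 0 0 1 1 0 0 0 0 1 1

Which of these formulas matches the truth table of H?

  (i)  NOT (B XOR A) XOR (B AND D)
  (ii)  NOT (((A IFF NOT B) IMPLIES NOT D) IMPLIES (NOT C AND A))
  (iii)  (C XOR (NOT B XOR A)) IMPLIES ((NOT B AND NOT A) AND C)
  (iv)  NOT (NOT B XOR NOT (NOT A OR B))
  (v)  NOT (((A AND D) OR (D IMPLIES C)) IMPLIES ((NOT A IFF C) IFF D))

(i) fails at (0,0,0,0): the formula yields 1, H is 0.
(ii) fails at (0,0,0,0): the formula yields 1, H is 0.
(iv) fails at (0,0,1,0): the formula yields 0, H is 1.
(v) fails at (0,0,1,1): the formula yields 0, H is 1.
(iii) is the remaining candidate, and it agrees with H on all 16 inputs.

iii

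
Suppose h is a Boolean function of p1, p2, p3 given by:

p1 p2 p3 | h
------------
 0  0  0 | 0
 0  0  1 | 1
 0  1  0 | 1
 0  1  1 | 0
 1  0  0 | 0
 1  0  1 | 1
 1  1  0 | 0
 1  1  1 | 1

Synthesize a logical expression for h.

h(p1, p2, p3) = ((((not p1 and not p2) and p3) or ((not p1 and p2) and not p3)) or ((p1 and not p2) and p3)) or ((p1 and p2) and p3)

Collect the rows where h=1 — (0,0,1), (0,1,0), (1,0,1), (1,1,1) — and write one minterm per row: ¬p1·¬p2·p3, ¬p1·p2·¬p3, p1·¬p2·p3, p1·p2·p3. Their union (logical OR) reproduces the table exactly.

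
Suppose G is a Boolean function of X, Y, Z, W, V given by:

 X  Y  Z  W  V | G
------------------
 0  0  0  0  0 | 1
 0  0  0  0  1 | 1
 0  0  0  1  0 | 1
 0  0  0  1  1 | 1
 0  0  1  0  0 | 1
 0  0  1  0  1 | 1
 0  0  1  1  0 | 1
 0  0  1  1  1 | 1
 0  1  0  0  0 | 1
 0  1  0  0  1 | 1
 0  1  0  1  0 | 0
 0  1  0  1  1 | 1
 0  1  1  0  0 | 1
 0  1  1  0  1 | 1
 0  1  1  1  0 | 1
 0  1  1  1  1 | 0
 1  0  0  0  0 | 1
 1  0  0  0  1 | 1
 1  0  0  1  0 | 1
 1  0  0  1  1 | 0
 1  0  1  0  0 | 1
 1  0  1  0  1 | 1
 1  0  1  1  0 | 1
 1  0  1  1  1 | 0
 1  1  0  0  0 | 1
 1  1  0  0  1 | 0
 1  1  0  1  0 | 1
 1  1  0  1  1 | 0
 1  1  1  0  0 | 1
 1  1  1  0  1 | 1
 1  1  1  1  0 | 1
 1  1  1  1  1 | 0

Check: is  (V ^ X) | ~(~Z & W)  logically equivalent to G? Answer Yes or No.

Test each input against both G and the formula:
  X=0, Y=0, Z=0, W=0, V=0: formula gives 1, G = 1 ✓
  X=0, Y=0, Z=0, W=0, V=1: formula gives 1, G = 1 ✓
  X=0, Y=0, Z=0, W=1, V=0: formula gives 0, but G = 1 ✗
Row (0,0,0,1,0) is a counterexample, so the formula is not equivalent to G.

No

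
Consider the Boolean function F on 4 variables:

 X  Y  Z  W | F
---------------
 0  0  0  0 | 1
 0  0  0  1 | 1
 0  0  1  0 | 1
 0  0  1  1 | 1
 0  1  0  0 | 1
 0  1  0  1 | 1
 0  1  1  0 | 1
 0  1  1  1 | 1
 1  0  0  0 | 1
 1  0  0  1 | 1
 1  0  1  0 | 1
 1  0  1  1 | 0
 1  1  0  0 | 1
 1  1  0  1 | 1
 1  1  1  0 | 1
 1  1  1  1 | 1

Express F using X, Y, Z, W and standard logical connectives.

F is 0 on exactly one input, (1,0,1,1), whose minterm is X·¬Y·Z·W. So F is the negation of that single conjunction.

F(X, Y, Z, W) = not (((X and not Y) and Z) and W)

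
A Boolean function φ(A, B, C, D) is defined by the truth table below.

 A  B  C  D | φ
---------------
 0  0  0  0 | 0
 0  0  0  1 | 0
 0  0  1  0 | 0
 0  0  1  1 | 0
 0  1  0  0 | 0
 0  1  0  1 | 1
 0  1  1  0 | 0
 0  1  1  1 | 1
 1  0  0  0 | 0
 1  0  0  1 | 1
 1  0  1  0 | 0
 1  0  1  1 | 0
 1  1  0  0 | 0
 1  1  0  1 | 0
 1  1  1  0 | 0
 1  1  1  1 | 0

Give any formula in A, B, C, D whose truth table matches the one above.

φ=1 on 3 inputs: (0,1,0,1), (0,1,1,1), (1,0,0,1). Reading each as a conjunction of literals (¬A·B·¬C·D, ¬A·B·C·D, A·¬B·¬C·D) and taking the OR gives the canonical DNF.

φ(A, B, C, D) = ((((~A & B) & ~C) & D) | (((~A & B) & C) & D)) | (((A & ~B) & ~C) & D)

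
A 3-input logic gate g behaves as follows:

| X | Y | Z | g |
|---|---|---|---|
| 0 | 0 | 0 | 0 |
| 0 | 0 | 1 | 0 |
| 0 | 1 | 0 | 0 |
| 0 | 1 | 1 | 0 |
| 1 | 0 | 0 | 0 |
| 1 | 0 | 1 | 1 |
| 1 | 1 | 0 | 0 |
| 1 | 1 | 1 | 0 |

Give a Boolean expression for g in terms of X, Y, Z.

g(X, Y, Z) = (X ∧ ¬Y) ∧ Z

g is 1 on exactly one input, (1,0,1), whose minterm is X·¬Y·Z. So g is just that conjunction.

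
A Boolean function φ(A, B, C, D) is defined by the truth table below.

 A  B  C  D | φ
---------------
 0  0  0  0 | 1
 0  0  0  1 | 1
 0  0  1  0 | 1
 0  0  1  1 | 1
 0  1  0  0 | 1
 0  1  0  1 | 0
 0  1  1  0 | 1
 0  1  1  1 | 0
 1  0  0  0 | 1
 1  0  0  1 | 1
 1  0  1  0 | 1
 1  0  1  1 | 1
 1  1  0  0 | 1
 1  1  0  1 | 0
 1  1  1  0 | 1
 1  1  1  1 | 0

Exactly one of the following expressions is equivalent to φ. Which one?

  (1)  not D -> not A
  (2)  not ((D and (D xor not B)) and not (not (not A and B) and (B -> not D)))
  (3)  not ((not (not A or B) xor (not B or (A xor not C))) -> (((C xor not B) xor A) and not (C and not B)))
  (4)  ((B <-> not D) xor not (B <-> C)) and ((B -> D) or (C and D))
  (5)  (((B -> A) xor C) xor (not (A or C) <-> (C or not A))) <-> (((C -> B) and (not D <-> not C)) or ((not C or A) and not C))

(1): at (0,1,0,1) it gives 1, but φ = 0 — eliminated.
(3): at (0,0,0,0) it gives 0, but φ = 1 — eliminated.
(4): at (0,0,0,0) it gives 0, but φ = 1 — eliminated.
(5): at (0,0,0,0) it gives 0, but φ = 1 — eliminated.
Only (2) survives; checking it on all 16 rows confirms it matches φ.

2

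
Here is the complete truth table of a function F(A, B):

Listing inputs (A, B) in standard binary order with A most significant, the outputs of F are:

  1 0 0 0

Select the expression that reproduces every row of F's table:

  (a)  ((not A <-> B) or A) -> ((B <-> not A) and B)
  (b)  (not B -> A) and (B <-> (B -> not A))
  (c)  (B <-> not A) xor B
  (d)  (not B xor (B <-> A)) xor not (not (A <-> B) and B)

(a) disagrees with F on (0,1) (formula → 1, table → 0); rule it out.
(b) disagrees with F on (0,0) (formula → 0, table → 1); rule it out.
(c) disagrees with F on (0,0) (formula → 0, table → 1); rule it out.
Only (d) survives; checking it on all 4 rows confirms it matches F.

d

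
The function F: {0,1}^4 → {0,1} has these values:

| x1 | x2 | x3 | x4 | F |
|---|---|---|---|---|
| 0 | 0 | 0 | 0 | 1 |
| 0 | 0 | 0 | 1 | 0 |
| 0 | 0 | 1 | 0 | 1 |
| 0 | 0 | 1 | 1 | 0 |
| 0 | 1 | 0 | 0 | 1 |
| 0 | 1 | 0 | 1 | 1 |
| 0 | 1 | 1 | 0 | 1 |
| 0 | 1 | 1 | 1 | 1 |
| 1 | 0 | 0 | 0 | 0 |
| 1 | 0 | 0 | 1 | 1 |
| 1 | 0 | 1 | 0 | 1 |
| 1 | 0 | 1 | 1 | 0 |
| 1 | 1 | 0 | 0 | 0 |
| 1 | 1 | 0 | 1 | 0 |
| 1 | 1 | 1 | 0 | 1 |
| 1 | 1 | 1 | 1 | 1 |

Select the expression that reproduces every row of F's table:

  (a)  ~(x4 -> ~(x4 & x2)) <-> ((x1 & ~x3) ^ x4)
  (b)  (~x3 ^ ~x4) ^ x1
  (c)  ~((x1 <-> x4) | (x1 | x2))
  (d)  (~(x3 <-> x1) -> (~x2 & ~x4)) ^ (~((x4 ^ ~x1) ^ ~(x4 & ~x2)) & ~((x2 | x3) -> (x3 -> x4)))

a

(b): at (0,0,0,0) it gives 0, but F = 1 — eliminated.
(c): at (0,0,0,0) it gives 0, but F = 1 — eliminated.
(d): at (0,0,0,1) it gives 1, but F = 0 — eliminated.
Only (a) survives; checking it on all 16 rows confirms it matches F.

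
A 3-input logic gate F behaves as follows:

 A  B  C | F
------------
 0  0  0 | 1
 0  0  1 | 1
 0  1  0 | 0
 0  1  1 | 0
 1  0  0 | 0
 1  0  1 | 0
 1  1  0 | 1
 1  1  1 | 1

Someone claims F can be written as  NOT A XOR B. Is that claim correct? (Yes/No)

Evaluate NOT A XOR B on each row and compare to F:
  A=0, B=0, C=0: formula gives 1, F = 1 ✓
  A=0, B=0, C=1: formula gives 1, F = 1 ✓
  A=0, B=1, C=0: formula gives 0, F = 0 ✓
  A=0, B=1, C=1: formula gives 0, F = 0 ✓
  A=1, B=0, C=0: formula gives 0, F = 0 ✓
  … (the remaining 3 rows also agree.)
Every row agrees, so the formula is equivalent.

Yes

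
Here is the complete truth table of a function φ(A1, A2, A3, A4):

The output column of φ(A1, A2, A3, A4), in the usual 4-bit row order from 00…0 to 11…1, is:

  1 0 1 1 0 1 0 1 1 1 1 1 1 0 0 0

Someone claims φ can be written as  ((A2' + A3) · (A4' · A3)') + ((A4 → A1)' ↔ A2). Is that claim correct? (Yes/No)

No

Check the formula against φ row by row:
  A1=0, A2=0, A3=0, A4=0: formula gives 1, φ = 1 ✓
  A1=0, A2=0, A3=0, A4=1: formula gives 1, but φ = 0 ✗
A single disagreement suffices: at (0,0,0,1) they differ, so the formula does not compute φ.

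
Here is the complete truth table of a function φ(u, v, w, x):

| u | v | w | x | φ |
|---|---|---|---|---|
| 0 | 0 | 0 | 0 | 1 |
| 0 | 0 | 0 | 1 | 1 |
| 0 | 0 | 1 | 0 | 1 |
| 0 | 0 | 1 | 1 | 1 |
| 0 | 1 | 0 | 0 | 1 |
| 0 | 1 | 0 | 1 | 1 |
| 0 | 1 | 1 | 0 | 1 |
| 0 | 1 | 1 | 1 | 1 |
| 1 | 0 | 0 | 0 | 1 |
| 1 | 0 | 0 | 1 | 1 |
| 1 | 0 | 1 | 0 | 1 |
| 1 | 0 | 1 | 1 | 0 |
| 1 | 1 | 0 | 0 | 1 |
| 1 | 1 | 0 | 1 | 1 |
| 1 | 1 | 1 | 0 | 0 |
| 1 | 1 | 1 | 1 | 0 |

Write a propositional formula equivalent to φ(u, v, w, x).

The 0-rows are (1,0,1,1), (1,1,1,0), (1,1,1,1). Take each as a conjunction (u·¬v·w·x, u·v·w·¬x, u·v·w·x), form their disjunction, and complement — that gives a formula that is 1 everywhere φ is.

φ(u, v, w, x) = ~(((((u & ~v) & w) & x) | (((u & v) & w) & ~x)) | (((u & v) & w) & x))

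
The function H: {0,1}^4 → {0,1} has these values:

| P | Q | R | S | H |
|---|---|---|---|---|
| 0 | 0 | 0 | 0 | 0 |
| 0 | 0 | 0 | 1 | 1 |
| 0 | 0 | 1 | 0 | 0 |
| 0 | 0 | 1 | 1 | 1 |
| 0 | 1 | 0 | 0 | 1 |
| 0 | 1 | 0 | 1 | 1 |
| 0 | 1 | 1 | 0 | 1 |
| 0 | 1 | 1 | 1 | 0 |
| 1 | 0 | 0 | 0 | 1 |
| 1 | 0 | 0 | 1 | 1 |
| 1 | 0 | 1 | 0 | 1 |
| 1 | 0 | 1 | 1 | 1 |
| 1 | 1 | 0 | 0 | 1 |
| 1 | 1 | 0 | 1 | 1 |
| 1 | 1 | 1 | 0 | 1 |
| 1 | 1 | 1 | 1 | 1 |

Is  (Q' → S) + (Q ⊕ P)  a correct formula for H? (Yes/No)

Evaluate (Q' → S) + (Q ⊕ P) on each row and compare to H:
  P=0, Q=0, R=0, S=0: formula gives 0, H = 0 ✓
  P=0, Q=0, R=0, S=1: formula gives 1, H = 1 ✓
  P=0, Q=0, R=1, S=0: formula gives 0, H = 0 ✓
  P=0, Q=0, R=1, S=1: formula gives 1, H = 1 ✓
  …
  P=0, Q=1, R=1, S=1: formula gives 1, but H = 0 ✗
Row (0,1,1,1) is a counterexample, so the formula is not equivalent to H.

No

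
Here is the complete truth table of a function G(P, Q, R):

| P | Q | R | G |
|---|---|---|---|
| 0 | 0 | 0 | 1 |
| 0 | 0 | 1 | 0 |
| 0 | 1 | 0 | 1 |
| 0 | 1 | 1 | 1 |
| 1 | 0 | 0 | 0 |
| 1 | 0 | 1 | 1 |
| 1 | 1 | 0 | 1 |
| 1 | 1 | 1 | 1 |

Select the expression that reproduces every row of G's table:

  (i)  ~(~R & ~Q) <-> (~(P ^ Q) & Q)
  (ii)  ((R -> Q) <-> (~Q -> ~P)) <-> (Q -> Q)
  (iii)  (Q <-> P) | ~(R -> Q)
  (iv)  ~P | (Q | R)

ii

(i) fails at (0,1,0): the formula yields 0, G is 1.
(iii) fails at (0,0,1): the formula yields 1, G is 0.
(iv) fails at (0,0,1): the formula yields 1, G is 0.
Only (ii) survives; checking it on all 8 rows confirms it matches G.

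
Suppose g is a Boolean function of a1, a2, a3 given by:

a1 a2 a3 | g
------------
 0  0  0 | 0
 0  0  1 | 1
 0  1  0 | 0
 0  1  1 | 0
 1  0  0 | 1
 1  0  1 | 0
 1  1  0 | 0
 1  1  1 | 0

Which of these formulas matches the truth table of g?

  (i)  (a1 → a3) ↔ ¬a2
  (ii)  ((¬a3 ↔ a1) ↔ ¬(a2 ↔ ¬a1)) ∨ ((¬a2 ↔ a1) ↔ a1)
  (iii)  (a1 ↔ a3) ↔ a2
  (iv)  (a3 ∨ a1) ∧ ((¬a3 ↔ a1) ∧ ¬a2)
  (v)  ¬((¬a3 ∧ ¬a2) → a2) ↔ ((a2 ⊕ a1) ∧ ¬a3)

(i) disagrees with g on (0,0,0) (formula → 1, table → 0); rule it out.
(ii) disagrees with g on (0,0,0) (formula → 1, table → 0); rule it out.
(iii) disagrees with g on (0,1,0) (formula → 1, table → 0); rule it out.
(v) disagrees with g on (0,1,1) (formula → 1, table → 0); rule it out.
That leaves (iv). Evaluating it on every row reproduces the table of g exactly.

iv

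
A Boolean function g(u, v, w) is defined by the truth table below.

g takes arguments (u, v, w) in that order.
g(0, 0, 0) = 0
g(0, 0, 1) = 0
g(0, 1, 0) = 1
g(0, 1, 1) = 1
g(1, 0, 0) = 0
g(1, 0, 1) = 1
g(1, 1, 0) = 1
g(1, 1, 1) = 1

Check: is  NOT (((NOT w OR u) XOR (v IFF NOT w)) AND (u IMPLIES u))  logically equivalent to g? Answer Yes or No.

No

Check the formula against g row by row:
  u=0, v=0, w=0: formula gives 0, g = 0 ✓
  u=0, v=0, w=1: formula gives 0, g = 0 ✓
  u=0, v=1, w=0: formula gives 1, g = 1 ✓
  u=0, v=1, w=1: formula gives 1, g = 1 ✓
  u=1, v=0, w=0: formula gives 0, g = 0 ✓
  …
  u=1, v=1, w=1: formula gives 0, but g = 1 ✗
Since they disagree at (1,1,1), the expression is not a correct formula for g.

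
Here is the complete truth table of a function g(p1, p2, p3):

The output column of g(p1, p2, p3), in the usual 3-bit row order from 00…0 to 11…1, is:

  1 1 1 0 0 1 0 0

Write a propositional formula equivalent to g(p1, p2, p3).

g(p1, p2, p3) = ((((not p1 and not p2) and not p3) or ((not p1 and not p2) and p3)) or ((not p1 and p2) and not p3)) or ((p1 and not p2) and p3)

Collect the rows where g=1 — (0,0,0), (0,0,1), (0,1,0), (1,0,1) — and write one minterm per row: ¬p1·¬p2·¬p3, ¬p1·¬p2·p3, ¬p1·p2·¬p3, p1·¬p2·p3. Their union (logical OR) reproduces the table exactly.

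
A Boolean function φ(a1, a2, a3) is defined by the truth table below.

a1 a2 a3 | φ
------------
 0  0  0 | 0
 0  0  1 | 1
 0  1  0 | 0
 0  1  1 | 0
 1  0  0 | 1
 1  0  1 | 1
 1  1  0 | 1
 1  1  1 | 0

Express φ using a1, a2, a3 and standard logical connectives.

φ=1 on 4 inputs: (0,0,1), (1,0,0), (1,0,1), (1,1,0). Reading each as a conjunction of literals (¬a1·¬a2·a3, a1·¬a2·¬a3, a1·¬a2·a3, a1·a2·¬a3) and taking the OR gives the canonical DNF.

φ(a1, a2, a3) = ((((¬a1 ∧ ¬a2) ∧ a3) ∨ ((a1 ∧ ¬a2) ∧ ¬a3)) ∨ ((a1 ∧ ¬a2) ∧ a3)) ∨ ((a1 ∧ a2) ∧ ¬a3)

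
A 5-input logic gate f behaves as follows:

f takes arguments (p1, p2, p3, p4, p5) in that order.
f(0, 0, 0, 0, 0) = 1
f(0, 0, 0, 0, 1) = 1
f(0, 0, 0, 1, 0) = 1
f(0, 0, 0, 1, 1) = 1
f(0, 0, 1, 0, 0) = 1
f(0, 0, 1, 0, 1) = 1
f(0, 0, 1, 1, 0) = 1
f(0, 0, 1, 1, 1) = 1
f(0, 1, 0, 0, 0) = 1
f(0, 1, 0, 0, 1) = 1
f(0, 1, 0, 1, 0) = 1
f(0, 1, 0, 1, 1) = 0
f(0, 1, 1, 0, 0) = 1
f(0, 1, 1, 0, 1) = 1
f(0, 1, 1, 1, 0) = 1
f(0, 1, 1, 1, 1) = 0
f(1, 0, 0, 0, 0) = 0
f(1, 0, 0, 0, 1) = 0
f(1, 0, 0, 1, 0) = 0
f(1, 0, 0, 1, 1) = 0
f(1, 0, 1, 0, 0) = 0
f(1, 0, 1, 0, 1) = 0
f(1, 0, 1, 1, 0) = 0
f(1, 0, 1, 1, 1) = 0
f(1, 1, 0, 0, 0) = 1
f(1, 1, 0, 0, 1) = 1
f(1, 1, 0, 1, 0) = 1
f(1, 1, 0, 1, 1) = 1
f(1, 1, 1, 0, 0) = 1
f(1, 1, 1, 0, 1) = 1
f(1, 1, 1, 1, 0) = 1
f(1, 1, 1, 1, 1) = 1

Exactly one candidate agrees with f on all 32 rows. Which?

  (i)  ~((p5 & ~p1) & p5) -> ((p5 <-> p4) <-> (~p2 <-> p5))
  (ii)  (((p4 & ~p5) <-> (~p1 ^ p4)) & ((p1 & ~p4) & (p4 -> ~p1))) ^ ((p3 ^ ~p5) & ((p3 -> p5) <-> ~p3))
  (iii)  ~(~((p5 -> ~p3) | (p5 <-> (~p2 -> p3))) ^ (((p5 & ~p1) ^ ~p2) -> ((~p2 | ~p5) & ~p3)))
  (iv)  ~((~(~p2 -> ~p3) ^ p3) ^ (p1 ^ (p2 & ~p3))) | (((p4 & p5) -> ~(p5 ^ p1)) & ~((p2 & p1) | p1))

iv

(i): at (0,0,0,0,0) it gives 0, but f = 1 — eliminated.
(ii): at (0,0,0,0,1) it gives 0, but f = 1 — eliminated.
(iii): at (0,0,0,0,0) it gives 0, but f = 1 — eliminated.
That leaves (iv). Evaluating it on every row reproduces the table of f exactly.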